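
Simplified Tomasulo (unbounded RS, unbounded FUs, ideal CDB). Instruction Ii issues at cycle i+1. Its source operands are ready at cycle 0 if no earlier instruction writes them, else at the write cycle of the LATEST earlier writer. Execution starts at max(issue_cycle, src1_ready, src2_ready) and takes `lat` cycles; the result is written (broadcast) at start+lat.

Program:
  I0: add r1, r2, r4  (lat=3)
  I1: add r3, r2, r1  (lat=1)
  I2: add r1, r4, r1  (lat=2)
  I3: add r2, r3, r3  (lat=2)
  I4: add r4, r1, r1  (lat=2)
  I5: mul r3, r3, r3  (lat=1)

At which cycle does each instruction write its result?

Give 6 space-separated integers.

Answer: 4 5 6 7 8 7

Derivation:
I0 add r1: issue@1 deps=(None,None) exec_start@1 write@4
I1 add r3: issue@2 deps=(None,0) exec_start@4 write@5
I2 add r1: issue@3 deps=(None,0) exec_start@4 write@6
I3 add r2: issue@4 deps=(1,1) exec_start@5 write@7
I4 add r4: issue@5 deps=(2,2) exec_start@6 write@8
I5 mul r3: issue@6 deps=(1,1) exec_start@6 write@7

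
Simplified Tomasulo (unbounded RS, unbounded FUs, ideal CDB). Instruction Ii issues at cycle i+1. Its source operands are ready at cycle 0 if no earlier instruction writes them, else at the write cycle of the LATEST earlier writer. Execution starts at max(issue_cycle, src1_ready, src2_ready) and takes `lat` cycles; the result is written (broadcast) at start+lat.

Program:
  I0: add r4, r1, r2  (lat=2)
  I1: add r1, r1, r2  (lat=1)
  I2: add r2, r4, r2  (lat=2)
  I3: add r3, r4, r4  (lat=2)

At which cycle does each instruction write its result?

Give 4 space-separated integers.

I0 add r4: issue@1 deps=(None,None) exec_start@1 write@3
I1 add r1: issue@2 deps=(None,None) exec_start@2 write@3
I2 add r2: issue@3 deps=(0,None) exec_start@3 write@5
I3 add r3: issue@4 deps=(0,0) exec_start@4 write@6

Answer: 3 3 5 6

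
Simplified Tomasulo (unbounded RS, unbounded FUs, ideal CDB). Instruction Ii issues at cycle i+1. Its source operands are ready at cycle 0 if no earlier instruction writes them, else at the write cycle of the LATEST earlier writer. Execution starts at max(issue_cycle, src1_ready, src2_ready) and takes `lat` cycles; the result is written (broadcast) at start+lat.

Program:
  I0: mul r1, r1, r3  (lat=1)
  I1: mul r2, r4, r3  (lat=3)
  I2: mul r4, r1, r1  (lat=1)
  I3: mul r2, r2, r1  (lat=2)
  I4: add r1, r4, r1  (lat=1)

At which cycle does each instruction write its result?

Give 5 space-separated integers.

Answer: 2 5 4 7 6

Derivation:
I0 mul r1: issue@1 deps=(None,None) exec_start@1 write@2
I1 mul r2: issue@2 deps=(None,None) exec_start@2 write@5
I2 mul r4: issue@3 deps=(0,0) exec_start@3 write@4
I3 mul r2: issue@4 deps=(1,0) exec_start@5 write@7
I4 add r1: issue@5 deps=(2,0) exec_start@5 write@6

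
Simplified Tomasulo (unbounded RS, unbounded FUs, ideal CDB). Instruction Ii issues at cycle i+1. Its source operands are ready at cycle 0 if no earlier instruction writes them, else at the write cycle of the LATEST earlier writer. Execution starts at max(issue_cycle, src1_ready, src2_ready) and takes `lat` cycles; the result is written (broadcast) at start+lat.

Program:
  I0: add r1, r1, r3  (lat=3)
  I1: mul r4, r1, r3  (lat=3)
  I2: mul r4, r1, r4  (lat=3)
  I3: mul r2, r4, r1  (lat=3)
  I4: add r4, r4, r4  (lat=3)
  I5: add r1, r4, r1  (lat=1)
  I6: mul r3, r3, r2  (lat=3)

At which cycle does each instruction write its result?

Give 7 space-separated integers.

Answer: 4 7 10 13 13 14 16

Derivation:
I0 add r1: issue@1 deps=(None,None) exec_start@1 write@4
I1 mul r4: issue@2 deps=(0,None) exec_start@4 write@7
I2 mul r4: issue@3 deps=(0,1) exec_start@7 write@10
I3 mul r2: issue@4 deps=(2,0) exec_start@10 write@13
I4 add r4: issue@5 deps=(2,2) exec_start@10 write@13
I5 add r1: issue@6 deps=(4,0) exec_start@13 write@14
I6 mul r3: issue@7 deps=(None,3) exec_start@13 write@16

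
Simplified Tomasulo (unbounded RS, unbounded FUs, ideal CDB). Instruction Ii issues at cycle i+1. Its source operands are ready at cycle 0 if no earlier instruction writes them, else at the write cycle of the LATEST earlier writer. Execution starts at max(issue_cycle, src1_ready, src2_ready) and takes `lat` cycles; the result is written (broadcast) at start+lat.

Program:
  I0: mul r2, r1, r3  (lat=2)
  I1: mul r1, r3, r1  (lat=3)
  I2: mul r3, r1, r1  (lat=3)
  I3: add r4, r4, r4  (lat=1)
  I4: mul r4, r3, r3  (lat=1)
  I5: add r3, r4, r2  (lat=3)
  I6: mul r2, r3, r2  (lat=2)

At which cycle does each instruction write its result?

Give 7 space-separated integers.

I0 mul r2: issue@1 deps=(None,None) exec_start@1 write@3
I1 mul r1: issue@2 deps=(None,None) exec_start@2 write@5
I2 mul r3: issue@3 deps=(1,1) exec_start@5 write@8
I3 add r4: issue@4 deps=(None,None) exec_start@4 write@5
I4 mul r4: issue@5 deps=(2,2) exec_start@8 write@9
I5 add r3: issue@6 deps=(4,0) exec_start@9 write@12
I6 mul r2: issue@7 deps=(5,0) exec_start@12 write@14

Answer: 3 5 8 5 9 12 14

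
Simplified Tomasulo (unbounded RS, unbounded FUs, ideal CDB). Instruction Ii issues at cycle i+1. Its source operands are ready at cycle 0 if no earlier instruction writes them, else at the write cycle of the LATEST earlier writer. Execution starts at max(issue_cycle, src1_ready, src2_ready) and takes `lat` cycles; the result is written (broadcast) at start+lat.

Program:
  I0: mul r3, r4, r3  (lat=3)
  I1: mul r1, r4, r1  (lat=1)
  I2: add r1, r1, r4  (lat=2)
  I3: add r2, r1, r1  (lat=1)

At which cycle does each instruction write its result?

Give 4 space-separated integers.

I0 mul r3: issue@1 deps=(None,None) exec_start@1 write@4
I1 mul r1: issue@2 deps=(None,None) exec_start@2 write@3
I2 add r1: issue@3 deps=(1,None) exec_start@3 write@5
I3 add r2: issue@4 deps=(2,2) exec_start@5 write@6

Answer: 4 3 5 6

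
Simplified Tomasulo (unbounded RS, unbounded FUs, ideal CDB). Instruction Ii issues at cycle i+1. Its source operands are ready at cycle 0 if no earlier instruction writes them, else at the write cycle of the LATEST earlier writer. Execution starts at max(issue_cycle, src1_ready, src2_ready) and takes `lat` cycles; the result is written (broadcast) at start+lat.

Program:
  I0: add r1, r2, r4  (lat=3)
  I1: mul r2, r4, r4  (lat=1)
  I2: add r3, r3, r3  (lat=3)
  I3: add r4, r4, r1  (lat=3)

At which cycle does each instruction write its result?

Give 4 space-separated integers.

Answer: 4 3 6 7

Derivation:
I0 add r1: issue@1 deps=(None,None) exec_start@1 write@4
I1 mul r2: issue@2 deps=(None,None) exec_start@2 write@3
I2 add r3: issue@3 deps=(None,None) exec_start@3 write@6
I3 add r4: issue@4 deps=(None,0) exec_start@4 write@7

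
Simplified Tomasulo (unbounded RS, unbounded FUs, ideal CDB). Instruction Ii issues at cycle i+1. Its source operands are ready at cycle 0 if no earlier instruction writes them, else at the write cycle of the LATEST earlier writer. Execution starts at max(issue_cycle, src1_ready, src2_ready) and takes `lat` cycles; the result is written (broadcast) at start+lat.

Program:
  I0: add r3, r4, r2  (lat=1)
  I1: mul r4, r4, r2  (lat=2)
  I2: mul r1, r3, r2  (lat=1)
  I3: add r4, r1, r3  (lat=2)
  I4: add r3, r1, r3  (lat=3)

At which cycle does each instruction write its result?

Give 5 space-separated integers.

Answer: 2 4 4 6 8

Derivation:
I0 add r3: issue@1 deps=(None,None) exec_start@1 write@2
I1 mul r4: issue@2 deps=(None,None) exec_start@2 write@4
I2 mul r1: issue@3 deps=(0,None) exec_start@3 write@4
I3 add r4: issue@4 deps=(2,0) exec_start@4 write@6
I4 add r3: issue@5 deps=(2,0) exec_start@5 write@8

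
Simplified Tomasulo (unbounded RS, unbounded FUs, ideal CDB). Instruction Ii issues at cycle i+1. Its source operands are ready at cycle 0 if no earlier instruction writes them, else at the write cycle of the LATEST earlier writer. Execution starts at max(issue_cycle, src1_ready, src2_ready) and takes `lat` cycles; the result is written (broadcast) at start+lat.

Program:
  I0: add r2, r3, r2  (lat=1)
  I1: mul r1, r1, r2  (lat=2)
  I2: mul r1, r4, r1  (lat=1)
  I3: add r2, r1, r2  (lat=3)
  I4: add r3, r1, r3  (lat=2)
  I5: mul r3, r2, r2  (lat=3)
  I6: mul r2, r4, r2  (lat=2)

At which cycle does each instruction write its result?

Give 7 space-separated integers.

I0 add r2: issue@1 deps=(None,None) exec_start@1 write@2
I1 mul r1: issue@2 deps=(None,0) exec_start@2 write@4
I2 mul r1: issue@3 deps=(None,1) exec_start@4 write@5
I3 add r2: issue@4 deps=(2,0) exec_start@5 write@8
I4 add r3: issue@5 deps=(2,None) exec_start@5 write@7
I5 mul r3: issue@6 deps=(3,3) exec_start@8 write@11
I6 mul r2: issue@7 deps=(None,3) exec_start@8 write@10

Answer: 2 4 5 8 7 11 10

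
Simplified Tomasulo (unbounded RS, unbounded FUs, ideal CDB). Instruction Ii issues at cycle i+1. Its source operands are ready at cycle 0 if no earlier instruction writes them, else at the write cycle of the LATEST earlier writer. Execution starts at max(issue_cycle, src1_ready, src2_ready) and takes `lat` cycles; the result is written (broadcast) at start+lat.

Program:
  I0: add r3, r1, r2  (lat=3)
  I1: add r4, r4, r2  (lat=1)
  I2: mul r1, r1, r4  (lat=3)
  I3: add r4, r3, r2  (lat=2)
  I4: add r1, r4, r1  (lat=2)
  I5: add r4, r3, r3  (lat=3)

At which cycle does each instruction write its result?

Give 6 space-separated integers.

Answer: 4 3 6 6 8 9

Derivation:
I0 add r3: issue@1 deps=(None,None) exec_start@1 write@4
I1 add r4: issue@2 deps=(None,None) exec_start@2 write@3
I2 mul r1: issue@3 deps=(None,1) exec_start@3 write@6
I3 add r4: issue@4 deps=(0,None) exec_start@4 write@6
I4 add r1: issue@5 deps=(3,2) exec_start@6 write@8
I5 add r4: issue@6 deps=(0,0) exec_start@6 write@9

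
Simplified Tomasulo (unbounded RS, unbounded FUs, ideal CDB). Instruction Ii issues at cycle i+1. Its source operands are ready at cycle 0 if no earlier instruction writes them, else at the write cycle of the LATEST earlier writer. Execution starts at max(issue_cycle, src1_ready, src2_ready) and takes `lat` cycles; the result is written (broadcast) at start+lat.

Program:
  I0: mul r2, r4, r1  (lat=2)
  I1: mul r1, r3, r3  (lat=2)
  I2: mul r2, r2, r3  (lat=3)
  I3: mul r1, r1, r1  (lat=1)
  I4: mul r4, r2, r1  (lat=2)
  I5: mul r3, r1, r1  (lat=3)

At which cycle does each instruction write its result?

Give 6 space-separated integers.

I0 mul r2: issue@1 deps=(None,None) exec_start@1 write@3
I1 mul r1: issue@2 deps=(None,None) exec_start@2 write@4
I2 mul r2: issue@3 deps=(0,None) exec_start@3 write@6
I3 mul r1: issue@4 deps=(1,1) exec_start@4 write@5
I4 mul r4: issue@5 deps=(2,3) exec_start@6 write@8
I5 mul r3: issue@6 deps=(3,3) exec_start@6 write@9

Answer: 3 4 6 5 8 9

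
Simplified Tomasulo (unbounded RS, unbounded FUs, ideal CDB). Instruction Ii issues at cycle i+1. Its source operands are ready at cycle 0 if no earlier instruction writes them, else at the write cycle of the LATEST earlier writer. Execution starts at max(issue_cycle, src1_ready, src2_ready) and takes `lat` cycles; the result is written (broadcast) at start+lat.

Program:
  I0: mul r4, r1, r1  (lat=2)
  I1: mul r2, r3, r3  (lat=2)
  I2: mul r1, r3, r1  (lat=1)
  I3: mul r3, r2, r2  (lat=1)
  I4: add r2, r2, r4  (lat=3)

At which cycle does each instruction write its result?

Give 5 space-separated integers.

Answer: 3 4 4 5 8

Derivation:
I0 mul r4: issue@1 deps=(None,None) exec_start@1 write@3
I1 mul r2: issue@2 deps=(None,None) exec_start@2 write@4
I2 mul r1: issue@3 deps=(None,None) exec_start@3 write@4
I3 mul r3: issue@4 deps=(1,1) exec_start@4 write@5
I4 add r2: issue@5 deps=(1,0) exec_start@5 write@8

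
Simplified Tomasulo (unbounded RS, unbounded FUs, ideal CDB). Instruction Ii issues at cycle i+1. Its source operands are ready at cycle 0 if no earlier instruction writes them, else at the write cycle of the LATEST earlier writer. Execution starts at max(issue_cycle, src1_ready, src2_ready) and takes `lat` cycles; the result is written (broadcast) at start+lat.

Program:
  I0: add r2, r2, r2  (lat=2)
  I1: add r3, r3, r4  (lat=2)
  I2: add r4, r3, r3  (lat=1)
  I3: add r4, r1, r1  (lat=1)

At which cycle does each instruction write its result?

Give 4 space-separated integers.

Answer: 3 4 5 5

Derivation:
I0 add r2: issue@1 deps=(None,None) exec_start@1 write@3
I1 add r3: issue@2 deps=(None,None) exec_start@2 write@4
I2 add r4: issue@3 deps=(1,1) exec_start@4 write@5
I3 add r4: issue@4 deps=(None,None) exec_start@4 write@5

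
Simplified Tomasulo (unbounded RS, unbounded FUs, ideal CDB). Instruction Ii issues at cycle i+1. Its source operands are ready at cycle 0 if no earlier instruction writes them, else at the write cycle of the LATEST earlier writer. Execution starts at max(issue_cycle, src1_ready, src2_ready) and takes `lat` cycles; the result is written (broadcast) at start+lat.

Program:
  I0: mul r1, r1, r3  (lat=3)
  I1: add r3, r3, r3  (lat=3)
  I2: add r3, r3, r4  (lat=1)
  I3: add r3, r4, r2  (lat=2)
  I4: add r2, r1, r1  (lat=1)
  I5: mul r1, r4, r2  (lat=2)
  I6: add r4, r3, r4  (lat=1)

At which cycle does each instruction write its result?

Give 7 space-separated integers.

I0 mul r1: issue@1 deps=(None,None) exec_start@1 write@4
I1 add r3: issue@2 deps=(None,None) exec_start@2 write@5
I2 add r3: issue@3 deps=(1,None) exec_start@5 write@6
I3 add r3: issue@4 deps=(None,None) exec_start@4 write@6
I4 add r2: issue@5 deps=(0,0) exec_start@5 write@6
I5 mul r1: issue@6 deps=(None,4) exec_start@6 write@8
I6 add r4: issue@7 deps=(3,None) exec_start@7 write@8

Answer: 4 5 6 6 6 8 8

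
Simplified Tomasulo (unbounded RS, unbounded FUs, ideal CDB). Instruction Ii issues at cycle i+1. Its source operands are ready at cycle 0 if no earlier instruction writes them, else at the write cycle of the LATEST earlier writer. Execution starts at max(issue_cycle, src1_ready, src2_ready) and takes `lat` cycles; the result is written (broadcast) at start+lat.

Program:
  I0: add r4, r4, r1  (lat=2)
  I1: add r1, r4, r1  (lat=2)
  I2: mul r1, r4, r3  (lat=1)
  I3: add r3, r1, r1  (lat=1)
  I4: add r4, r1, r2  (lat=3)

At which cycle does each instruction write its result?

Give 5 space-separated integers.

Answer: 3 5 4 5 8

Derivation:
I0 add r4: issue@1 deps=(None,None) exec_start@1 write@3
I1 add r1: issue@2 deps=(0,None) exec_start@3 write@5
I2 mul r1: issue@3 deps=(0,None) exec_start@3 write@4
I3 add r3: issue@4 deps=(2,2) exec_start@4 write@5
I4 add r4: issue@5 deps=(2,None) exec_start@5 write@8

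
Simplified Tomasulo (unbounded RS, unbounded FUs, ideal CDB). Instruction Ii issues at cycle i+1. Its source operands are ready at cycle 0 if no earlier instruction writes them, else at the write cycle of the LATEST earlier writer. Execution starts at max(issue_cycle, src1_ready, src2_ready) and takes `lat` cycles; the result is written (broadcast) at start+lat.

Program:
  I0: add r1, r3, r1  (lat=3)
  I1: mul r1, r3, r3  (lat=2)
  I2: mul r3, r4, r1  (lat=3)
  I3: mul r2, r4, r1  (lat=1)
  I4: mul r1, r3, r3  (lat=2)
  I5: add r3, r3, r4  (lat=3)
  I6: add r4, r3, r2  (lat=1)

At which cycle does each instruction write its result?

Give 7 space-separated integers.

I0 add r1: issue@1 deps=(None,None) exec_start@1 write@4
I1 mul r1: issue@2 deps=(None,None) exec_start@2 write@4
I2 mul r3: issue@3 deps=(None,1) exec_start@4 write@7
I3 mul r2: issue@4 deps=(None,1) exec_start@4 write@5
I4 mul r1: issue@5 deps=(2,2) exec_start@7 write@9
I5 add r3: issue@6 deps=(2,None) exec_start@7 write@10
I6 add r4: issue@7 deps=(5,3) exec_start@10 write@11

Answer: 4 4 7 5 9 10 11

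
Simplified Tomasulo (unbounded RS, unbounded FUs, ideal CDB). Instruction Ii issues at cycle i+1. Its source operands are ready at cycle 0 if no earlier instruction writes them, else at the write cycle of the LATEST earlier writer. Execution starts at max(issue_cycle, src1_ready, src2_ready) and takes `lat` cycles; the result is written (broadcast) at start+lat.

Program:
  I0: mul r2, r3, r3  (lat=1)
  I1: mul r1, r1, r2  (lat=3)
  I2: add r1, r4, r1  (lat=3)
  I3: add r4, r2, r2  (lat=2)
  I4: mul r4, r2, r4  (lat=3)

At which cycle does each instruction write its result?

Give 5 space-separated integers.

I0 mul r2: issue@1 deps=(None,None) exec_start@1 write@2
I1 mul r1: issue@2 deps=(None,0) exec_start@2 write@5
I2 add r1: issue@3 deps=(None,1) exec_start@5 write@8
I3 add r4: issue@4 deps=(0,0) exec_start@4 write@6
I4 mul r4: issue@5 deps=(0,3) exec_start@6 write@9

Answer: 2 5 8 6 9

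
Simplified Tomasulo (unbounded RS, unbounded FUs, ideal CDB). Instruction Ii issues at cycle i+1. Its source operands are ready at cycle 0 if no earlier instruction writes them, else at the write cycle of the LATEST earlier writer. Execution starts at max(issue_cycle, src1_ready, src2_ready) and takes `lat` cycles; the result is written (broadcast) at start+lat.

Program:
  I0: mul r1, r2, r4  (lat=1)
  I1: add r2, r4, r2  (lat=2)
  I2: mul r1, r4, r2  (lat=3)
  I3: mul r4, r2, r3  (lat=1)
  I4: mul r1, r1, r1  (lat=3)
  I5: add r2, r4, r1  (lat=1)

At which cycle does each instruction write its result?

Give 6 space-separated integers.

I0 mul r1: issue@1 deps=(None,None) exec_start@1 write@2
I1 add r2: issue@2 deps=(None,None) exec_start@2 write@4
I2 mul r1: issue@3 deps=(None,1) exec_start@4 write@7
I3 mul r4: issue@4 deps=(1,None) exec_start@4 write@5
I4 mul r1: issue@5 deps=(2,2) exec_start@7 write@10
I5 add r2: issue@6 deps=(3,4) exec_start@10 write@11

Answer: 2 4 7 5 10 11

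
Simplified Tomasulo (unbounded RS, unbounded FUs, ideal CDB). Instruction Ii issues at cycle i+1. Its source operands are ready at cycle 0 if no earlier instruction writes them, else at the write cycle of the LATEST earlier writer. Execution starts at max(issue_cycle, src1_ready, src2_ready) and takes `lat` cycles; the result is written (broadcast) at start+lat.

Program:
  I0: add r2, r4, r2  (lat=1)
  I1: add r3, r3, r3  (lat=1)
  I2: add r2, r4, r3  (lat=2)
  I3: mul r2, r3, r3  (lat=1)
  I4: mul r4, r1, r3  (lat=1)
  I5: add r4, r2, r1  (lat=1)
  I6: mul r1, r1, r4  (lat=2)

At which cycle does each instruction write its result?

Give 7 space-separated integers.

I0 add r2: issue@1 deps=(None,None) exec_start@1 write@2
I1 add r3: issue@2 deps=(None,None) exec_start@2 write@3
I2 add r2: issue@3 deps=(None,1) exec_start@3 write@5
I3 mul r2: issue@4 deps=(1,1) exec_start@4 write@5
I4 mul r4: issue@5 deps=(None,1) exec_start@5 write@6
I5 add r4: issue@6 deps=(3,None) exec_start@6 write@7
I6 mul r1: issue@7 deps=(None,5) exec_start@7 write@9

Answer: 2 3 5 5 6 7 9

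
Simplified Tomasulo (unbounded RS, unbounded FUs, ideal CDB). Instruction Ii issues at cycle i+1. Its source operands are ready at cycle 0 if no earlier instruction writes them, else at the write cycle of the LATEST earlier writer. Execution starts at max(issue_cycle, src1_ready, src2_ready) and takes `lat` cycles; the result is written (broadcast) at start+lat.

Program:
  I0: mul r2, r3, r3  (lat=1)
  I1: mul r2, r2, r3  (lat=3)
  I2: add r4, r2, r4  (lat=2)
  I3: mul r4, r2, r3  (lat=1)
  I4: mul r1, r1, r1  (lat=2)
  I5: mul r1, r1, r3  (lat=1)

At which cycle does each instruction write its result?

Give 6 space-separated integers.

Answer: 2 5 7 6 7 8

Derivation:
I0 mul r2: issue@1 deps=(None,None) exec_start@1 write@2
I1 mul r2: issue@2 deps=(0,None) exec_start@2 write@5
I2 add r4: issue@3 deps=(1,None) exec_start@5 write@7
I3 mul r4: issue@4 deps=(1,None) exec_start@5 write@6
I4 mul r1: issue@5 deps=(None,None) exec_start@5 write@7
I5 mul r1: issue@6 deps=(4,None) exec_start@7 write@8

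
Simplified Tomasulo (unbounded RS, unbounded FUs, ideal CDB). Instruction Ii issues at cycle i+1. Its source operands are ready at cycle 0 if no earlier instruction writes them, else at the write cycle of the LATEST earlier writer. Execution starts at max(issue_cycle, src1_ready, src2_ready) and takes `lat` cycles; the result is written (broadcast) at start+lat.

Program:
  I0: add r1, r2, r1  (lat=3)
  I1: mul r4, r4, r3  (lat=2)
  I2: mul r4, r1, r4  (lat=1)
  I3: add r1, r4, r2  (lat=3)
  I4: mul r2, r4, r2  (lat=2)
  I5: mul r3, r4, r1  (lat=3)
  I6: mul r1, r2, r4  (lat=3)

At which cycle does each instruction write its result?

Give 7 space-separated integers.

Answer: 4 4 5 8 7 11 10

Derivation:
I0 add r1: issue@1 deps=(None,None) exec_start@1 write@4
I1 mul r4: issue@2 deps=(None,None) exec_start@2 write@4
I2 mul r4: issue@3 deps=(0,1) exec_start@4 write@5
I3 add r1: issue@4 deps=(2,None) exec_start@5 write@8
I4 mul r2: issue@5 deps=(2,None) exec_start@5 write@7
I5 mul r3: issue@6 deps=(2,3) exec_start@8 write@11
I6 mul r1: issue@7 deps=(4,2) exec_start@7 write@10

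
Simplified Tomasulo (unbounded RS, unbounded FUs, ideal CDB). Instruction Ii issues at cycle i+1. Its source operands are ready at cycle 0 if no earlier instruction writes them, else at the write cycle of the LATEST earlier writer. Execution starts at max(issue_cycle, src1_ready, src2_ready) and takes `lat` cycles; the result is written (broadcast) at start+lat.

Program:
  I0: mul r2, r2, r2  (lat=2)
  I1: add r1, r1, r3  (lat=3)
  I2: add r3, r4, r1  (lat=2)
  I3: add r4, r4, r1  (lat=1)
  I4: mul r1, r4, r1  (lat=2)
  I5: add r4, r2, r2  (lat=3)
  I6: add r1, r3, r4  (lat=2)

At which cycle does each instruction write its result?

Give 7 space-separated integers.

Answer: 3 5 7 6 8 9 11

Derivation:
I0 mul r2: issue@1 deps=(None,None) exec_start@1 write@3
I1 add r1: issue@2 deps=(None,None) exec_start@2 write@5
I2 add r3: issue@3 deps=(None,1) exec_start@5 write@7
I3 add r4: issue@4 deps=(None,1) exec_start@5 write@6
I4 mul r1: issue@5 deps=(3,1) exec_start@6 write@8
I5 add r4: issue@6 deps=(0,0) exec_start@6 write@9
I6 add r1: issue@7 deps=(2,5) exec_start@9 write@11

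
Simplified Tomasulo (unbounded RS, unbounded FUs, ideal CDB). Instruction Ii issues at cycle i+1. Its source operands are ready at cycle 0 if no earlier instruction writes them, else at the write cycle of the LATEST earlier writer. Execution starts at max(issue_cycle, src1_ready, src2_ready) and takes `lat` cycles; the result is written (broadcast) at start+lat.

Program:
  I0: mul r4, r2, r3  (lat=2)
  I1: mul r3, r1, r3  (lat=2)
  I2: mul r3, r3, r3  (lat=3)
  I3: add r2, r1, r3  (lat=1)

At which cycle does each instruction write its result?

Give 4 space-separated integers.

Answer: 3 4 7 8

Derivation:
I0 mul r4: issue@1 deps=(None,None) exec_start@1 write@3
I1 mul r3: issue@2 deps=(None,None) exec_start@2 write@4
I2 mul r3: issue@3 deps=(1,1) exec_start@4 write@7
I3 add r2: issue@4 deps=(None,2) exec_start@7 write@8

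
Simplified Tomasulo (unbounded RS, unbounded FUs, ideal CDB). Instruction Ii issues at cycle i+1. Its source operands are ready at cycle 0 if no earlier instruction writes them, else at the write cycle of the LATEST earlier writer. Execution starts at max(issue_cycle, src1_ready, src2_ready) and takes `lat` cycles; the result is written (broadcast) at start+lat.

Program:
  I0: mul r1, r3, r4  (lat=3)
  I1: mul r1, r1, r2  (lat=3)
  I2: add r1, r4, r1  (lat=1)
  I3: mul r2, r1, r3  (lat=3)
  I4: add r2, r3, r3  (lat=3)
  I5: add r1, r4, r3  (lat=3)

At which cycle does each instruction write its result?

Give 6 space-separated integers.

Answer: 4 7 8 11 8 9

Derivation:
I0 mul r1: issue@1 deps=(None,None) exec_start@1 write@4
I1 mul r1: issue@2 deps=(0,None) exec_start@4 write@7
I2 add r1: issue@3 deps=(None,1) exec_start@7 write@8
I3 mul r2: issue@4 deps=(2,None) exec_start@8 write@11
I4 add r2: issue@5 deps=(None,None) exec_start@5 write@8
I5 add r1: issue@6 deps=(None,None) exec_start@6 write@9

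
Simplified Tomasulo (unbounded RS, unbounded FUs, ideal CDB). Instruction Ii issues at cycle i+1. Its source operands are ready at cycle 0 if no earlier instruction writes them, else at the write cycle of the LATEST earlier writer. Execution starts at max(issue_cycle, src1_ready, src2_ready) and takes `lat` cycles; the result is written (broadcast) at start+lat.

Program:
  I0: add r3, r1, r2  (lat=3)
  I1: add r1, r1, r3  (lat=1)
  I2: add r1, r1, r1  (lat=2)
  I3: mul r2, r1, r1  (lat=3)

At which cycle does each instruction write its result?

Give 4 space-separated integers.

Answer: 4 5 7 10

Derivation:
I0 add r3: issue@1 deps=(None,None) exec_start@1 write@4
I1 add r1: issue@2 deps=(None,0) exec_start@4 write@5
I2 add r1: issue@3 deps=(1,1) exec_start@5 write@7
I3 mul r2: issue@4 deps=(2,2) exec_start@7 write@10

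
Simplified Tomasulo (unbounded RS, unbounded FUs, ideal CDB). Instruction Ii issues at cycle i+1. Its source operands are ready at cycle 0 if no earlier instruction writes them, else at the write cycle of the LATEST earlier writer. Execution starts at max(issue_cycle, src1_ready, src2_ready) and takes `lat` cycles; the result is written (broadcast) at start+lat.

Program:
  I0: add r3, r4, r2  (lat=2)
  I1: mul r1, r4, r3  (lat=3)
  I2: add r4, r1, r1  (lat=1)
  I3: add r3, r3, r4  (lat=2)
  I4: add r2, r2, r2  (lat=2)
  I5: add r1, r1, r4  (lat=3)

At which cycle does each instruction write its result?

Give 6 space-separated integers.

I0 add r3: issue@1 deps=(None,None) exec_start@1 write@3
I1 mul r1: issue@2 deps=(None,0) exec_start@3 write@6
I2 add r4: issue@3 deps=(1,1) exec_start@6 write@7
I3 add r3: issue@4 deps=(0,2) exec_start@7 write@9
I4 add r2: issue@5 deps=(None,None) exec_start@5 write@7
I5 add r1: issue@6 deps=(1,2) exec_start@7 write@10

Answer: 3 6 7 9 7 10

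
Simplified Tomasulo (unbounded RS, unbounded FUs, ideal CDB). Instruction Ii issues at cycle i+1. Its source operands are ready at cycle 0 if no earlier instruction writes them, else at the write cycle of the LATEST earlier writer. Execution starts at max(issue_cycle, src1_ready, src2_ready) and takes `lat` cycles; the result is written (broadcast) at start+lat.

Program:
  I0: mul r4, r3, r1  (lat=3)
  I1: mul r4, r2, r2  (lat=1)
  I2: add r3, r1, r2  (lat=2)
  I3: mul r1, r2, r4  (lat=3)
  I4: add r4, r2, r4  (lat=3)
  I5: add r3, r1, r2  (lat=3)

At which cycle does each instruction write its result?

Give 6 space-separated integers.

I0 mul r4: issue@1 deps=(None,None) exec_start@1 write@4
I1 mul r4: issue@2 deps=(None,None) exec_start@2 write@3
I2 add r3: issue@3 deps=(None,None) exec_start@3 write@5
I3 mul r1: issue@4 deps=(None,1) exec_start@4 write@7
I4 add r4: issue@5 deps=(None,1) exec_start@5 write@8
I5 add r3: issue@6 deps=(3,None) exec_start@7 write@10

Answer: 4 3 5 7 8 10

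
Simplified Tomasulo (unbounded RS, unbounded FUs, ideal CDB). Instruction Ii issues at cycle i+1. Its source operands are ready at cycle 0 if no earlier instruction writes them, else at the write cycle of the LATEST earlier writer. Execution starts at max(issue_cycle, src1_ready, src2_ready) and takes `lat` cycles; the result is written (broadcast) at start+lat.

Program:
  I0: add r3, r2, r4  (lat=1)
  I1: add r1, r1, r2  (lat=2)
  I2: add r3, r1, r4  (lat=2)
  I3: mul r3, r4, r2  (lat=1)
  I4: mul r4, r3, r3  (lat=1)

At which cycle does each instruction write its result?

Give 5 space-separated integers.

I0 add r3: issue@1 deps=(None,None) exec_start@1 write@2
I1 add r1: issue@2 deps=(None,None) exec_start@2 write@4
I2 add r3: issue@3 deps=(1,None) exec_start@4 write@6
I3 mul r3: issue@4 deps=(None,None) exec_start@4 write@5
I4 mul r4: issue@5 deps=(3,3) exec_start@5 write@6

Answer: 2 4 6 5 6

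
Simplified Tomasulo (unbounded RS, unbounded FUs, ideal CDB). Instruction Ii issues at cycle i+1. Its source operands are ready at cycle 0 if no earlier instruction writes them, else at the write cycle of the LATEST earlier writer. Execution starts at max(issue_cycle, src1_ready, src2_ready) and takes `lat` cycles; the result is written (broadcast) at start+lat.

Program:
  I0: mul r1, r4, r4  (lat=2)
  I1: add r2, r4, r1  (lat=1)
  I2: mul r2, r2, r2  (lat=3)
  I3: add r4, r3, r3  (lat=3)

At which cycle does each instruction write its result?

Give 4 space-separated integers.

I0 mul r1: issue@1 deps=(None,None) exec_start@1 write@3
I1 add r2: issue@2 deps=(None,0) exec_start@3 write@4
I2 mul r2: issue@3 deps=(1,1) exec_start@4 write@7
I3 add r4: issue@4 deps=(None,None) exec_start@4 write@7

Answer: 3 4 7 7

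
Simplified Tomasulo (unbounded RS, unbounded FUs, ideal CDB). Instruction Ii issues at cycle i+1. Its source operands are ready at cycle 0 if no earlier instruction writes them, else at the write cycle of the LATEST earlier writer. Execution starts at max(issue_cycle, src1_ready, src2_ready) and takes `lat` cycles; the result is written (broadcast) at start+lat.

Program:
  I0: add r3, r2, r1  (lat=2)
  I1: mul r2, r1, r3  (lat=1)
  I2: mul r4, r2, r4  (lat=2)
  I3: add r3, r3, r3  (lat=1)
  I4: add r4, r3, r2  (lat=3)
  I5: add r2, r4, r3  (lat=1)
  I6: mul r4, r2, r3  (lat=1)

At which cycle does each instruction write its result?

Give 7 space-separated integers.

I0 add r3: issue@1 deps=(None,None) exec_start@1 write@3
I1 mul r2: issue@2 deps=(None,0) exec_start@3 write@4
I2 mul r4: issue@3 deps=(1,None) exec_start@4 write@6
I3 add r3: issue@4 deps=(0,0) exec_start@4 write@5
I4 add r4: issue@5 deps=(3,1) exec_start@5 write@8
I5 add r2: issue@6 deps=(4,3) exec_start@8 write@9
I6 mul r4: issue@7 deps=(5,3) exec_start@9 write@10

Answer: 3 4 6 5 8 9 10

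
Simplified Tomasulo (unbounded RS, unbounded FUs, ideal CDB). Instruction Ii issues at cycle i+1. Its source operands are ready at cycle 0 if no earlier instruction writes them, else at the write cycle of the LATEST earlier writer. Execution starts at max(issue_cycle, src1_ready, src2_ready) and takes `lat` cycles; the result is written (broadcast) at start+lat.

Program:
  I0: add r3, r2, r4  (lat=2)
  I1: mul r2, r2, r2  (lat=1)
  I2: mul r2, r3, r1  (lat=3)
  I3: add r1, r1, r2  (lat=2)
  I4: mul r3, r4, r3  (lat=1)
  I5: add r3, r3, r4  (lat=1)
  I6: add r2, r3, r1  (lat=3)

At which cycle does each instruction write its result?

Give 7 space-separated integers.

Answer: 3 3 6 8 6 7 11

Derivation:
I0 add r3: issue@1 deps=(None,None) exec_start@1 write@3
I1 mul r2: issue@2 deps=(None,None) exec_start@2 write@3
I2 mul r2: issue@3 deps=(0,None) exec_start@3 write@6
I3 add r1: issue@4 deps=(None,2) exec_start@6 write@8
I4 mul r3: issue@5 deps=(None,0) exec_start@5 write@6
I5 add r3: issue@6 deps=(4,None) exec_start@6 write@7
I6 add r2: issue@7 deps=(5,3) exec_start@8 write@11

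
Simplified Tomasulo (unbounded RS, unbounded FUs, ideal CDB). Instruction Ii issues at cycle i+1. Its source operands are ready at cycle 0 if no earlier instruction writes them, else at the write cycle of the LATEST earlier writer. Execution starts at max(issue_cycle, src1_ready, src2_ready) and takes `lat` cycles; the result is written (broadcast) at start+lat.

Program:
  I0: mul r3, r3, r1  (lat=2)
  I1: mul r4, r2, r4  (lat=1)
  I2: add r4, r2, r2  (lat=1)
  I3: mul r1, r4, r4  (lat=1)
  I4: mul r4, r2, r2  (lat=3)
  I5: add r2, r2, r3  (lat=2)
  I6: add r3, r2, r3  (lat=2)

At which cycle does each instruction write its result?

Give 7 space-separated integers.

Answer: 3 3 4 5 8 8 10

Derivation:
I0 mul r3: issue@1 deps=(None,None) exec_start@1 write@3
I1 mul r4: issue@2 deps=(None,None) exec_start@2 write@3
I2 add r4: issue@3 deps=(None,None) exec_start@3 write@4
I3 mul r1: issue@4 deps=(2,2) exec_start@4 write@5
I4 mul r4: issue@5 deps=(None,None) exec_start@5 write@8
I5 add r2: issue@6 deps=(None,0) exec_start@6 write@8
I6 add r3: issue@7 deps=(5,0) exec_start@8 write@10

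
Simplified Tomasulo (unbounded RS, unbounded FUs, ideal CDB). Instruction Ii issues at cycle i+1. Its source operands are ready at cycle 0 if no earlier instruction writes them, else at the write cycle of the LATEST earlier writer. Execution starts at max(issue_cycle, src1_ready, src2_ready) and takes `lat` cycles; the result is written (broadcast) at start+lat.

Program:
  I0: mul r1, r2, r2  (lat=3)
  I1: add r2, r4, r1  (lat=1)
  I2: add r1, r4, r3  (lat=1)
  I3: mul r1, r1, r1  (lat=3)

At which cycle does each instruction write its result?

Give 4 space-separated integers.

I0 mul r1: issue@1 deps=(None,None) exec_start@1 write@4
I1 add r2: issue@2 deps=(None,0) exec_start@4 write@5
I2 add r1: issue@3 deps=(None,None) exec_start@3 write@4
I3 mul r1: issue@4 deps=(2,2) exec_start@4 write@7

Answer: 4 5 4 7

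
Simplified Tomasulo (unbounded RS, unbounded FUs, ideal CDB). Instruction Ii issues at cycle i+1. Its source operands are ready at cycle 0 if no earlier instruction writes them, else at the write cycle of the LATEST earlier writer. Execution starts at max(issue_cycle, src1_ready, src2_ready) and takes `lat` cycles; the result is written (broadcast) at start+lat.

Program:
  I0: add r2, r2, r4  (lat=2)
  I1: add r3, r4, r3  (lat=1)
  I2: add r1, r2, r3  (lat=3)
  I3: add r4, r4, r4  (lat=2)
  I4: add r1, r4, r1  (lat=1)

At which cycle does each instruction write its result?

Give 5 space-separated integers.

Answer: 3 3 6 6 7

Derivation:
I0 add r2: issue@1 deps=(None,None) exec_start@1 write@3
I1 add r3: issue@2 deps=(None,None) exec_start@2 write@3
I2 add r1: issue@3 deps=(0,1) exec_start@3 write@6
I3 add r4: issue@4 deps=(None,None) exec_start@4 write@6
I4 add r1: issue@5 deps=(3,2) exec_start@6 write@7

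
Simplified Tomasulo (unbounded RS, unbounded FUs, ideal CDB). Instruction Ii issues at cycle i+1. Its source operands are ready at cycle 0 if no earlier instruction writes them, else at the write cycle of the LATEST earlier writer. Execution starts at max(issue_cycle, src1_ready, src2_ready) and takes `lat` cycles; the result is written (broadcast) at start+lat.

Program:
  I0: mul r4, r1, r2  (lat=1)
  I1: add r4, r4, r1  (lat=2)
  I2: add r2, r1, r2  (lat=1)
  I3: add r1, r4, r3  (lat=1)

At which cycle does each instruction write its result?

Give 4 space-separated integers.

Answer: 2 4 4 5

Derivation:
I0 mul r4: issue@1 deps=(None,None) exec_start@1 write@2
I1 add r4: issue@2 deps=(0,None) exec_start@2 write@4
I2 add r2: issue@3 deps=(None,None) exec_start@3 write@4
I3 add r1: issue@4 deps=(1,None) exec_start@4 write@5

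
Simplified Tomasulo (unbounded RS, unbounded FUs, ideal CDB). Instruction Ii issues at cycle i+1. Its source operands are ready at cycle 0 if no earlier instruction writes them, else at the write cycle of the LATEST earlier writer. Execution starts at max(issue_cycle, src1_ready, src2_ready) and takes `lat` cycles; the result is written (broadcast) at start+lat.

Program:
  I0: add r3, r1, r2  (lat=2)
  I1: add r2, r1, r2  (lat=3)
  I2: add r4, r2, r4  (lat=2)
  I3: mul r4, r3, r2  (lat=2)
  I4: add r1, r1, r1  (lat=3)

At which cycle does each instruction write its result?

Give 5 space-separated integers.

Answer: 3 5 7 7 8

Derivation:
I0 add r3: issue@1 deps=(None,None) exec_start@1 write@3
I1 add r2: issue@2 deps=(None,None) exec_start@2 write@5
I2 add r4: issue@3 deps=(1,None) exec_start@5 write@7
I3 mul r4: issue@4 deps=(0,1) exec_start@5 write@7
I4 add r1: issue@5 deps=(None,None) exec_start@5 write@8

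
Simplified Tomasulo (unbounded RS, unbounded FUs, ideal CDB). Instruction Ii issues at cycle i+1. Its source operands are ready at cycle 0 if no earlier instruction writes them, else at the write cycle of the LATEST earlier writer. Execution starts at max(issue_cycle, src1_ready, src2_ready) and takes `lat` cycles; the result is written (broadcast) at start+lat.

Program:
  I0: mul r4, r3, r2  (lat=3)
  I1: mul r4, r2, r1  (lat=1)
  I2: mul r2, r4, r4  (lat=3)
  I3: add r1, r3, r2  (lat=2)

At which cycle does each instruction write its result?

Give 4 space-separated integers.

Answer: 4 3 6 8

Derivation:
I0 mul r4: issue@1 deps=(None,None) exec_start@1 write@4
I1 mul r4: issue@2 deps=(None,None) exec_start@2 write@3
I2 mul r2: issue@3 deps=(1,1) exec_start@3 write@6
I3 add r1: issue@4 deps=(None,2) exec_start@6 write@8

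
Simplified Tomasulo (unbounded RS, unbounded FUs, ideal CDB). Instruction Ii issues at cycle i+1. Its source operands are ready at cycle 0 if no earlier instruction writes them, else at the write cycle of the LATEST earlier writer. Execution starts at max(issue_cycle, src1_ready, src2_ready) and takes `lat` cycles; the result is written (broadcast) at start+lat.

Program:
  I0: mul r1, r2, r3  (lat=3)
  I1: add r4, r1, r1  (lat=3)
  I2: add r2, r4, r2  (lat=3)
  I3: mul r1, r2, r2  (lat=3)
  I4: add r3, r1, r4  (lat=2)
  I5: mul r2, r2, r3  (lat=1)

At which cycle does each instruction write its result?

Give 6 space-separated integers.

Answer: 4 7 10 13 15 16

Derivation:
I0 mul r1: issue@1 deps=(None,None) exec_start@1 write@4
I1 add r4: issue@2 deps=(0,0) exec_start@4 write@7
I2 add r2: issue@3 deps=(1,None) exec_start@7 write@10
I3 mul r1: issue@4 deps=(2,2) exec_start@10 write@13
I4 add r3: issue@5 deps=(3,1) exec_start@13 write@15
I5 mul r2: issue@6 deps=(2,4) exec_start@15 write@16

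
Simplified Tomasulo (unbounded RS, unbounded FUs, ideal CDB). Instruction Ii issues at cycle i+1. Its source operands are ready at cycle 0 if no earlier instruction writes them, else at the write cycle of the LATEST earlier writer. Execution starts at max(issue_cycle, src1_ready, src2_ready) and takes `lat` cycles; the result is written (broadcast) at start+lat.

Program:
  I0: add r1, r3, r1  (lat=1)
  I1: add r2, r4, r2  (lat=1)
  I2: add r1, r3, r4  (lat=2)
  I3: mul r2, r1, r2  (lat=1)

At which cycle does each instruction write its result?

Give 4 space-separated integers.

I0 add r1: issue@1 deps=(None,None) exec_start@1 write@2
I1 add r2: issue@2 deps=(None,None) exec_start@2 write@3
I2 add r1: issue@3 deps=(None,None) exec_start@3 write@5
I3 mul r2: issue@4 deps=(2,1) exec_start@5 write@6

Answer: 2 3 5 6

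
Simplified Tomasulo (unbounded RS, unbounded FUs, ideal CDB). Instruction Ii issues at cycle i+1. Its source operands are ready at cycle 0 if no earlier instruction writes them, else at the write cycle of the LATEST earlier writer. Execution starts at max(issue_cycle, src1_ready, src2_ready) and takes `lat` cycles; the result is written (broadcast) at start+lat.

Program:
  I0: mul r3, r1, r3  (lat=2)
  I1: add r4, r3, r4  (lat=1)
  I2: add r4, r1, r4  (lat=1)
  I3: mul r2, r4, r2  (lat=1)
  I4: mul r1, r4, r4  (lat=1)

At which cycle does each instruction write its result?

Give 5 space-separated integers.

I0 mul r3: issue@1 deps=(None,None) exec_start@1 write@3
I1 add r4: issue@2 deps=(0,None) exec_start@3 write@4
I2 add r4: issue@3 deps=(None,1) exec_start@4 write@5
I3 mul r2: issue@4 deps=(2,None) exec_start@5 write@6
I4 mul r1: issue@5 deps=(2,2) exec_start@5 write@6

Answer: 3 4 5 6 6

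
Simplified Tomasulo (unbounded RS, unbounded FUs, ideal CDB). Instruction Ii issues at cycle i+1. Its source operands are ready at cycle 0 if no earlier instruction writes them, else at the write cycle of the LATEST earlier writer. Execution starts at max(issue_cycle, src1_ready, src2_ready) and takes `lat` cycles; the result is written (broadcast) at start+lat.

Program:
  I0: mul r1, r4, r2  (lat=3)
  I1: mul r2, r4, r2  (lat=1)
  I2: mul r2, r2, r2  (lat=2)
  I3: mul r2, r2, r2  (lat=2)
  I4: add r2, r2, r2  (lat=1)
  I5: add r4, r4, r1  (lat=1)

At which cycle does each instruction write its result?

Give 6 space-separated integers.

I0 mul r1: issue@1 deps=(None,None) exec_start@1 write@4
I1 mul r2: issue@2 deps=(None,None) exec_start@2 write@3
I2 mul r2: issue@3 deps=(1,1) exec_start@3 write@5
I3 mul r2: issue@4 deps=(2,2) exec_start@5 write@7
I4 add r2: issue@5 deps=(3,3) exec_start@7 write@8
I5 add r4: issue@6 deps=(None,0) exec_start@6 write@7

Answer: 4 3 5 7 8 7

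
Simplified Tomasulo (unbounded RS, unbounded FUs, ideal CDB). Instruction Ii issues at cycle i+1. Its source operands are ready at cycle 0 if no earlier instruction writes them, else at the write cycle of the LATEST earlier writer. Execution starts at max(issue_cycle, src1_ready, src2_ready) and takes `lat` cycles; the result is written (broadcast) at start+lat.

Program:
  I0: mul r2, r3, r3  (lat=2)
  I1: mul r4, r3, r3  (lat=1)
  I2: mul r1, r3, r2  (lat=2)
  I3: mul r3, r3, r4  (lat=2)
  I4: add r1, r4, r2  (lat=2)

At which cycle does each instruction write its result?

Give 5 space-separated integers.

Answer: 3 3 5 6 7

Derivation:
I0 mul r2: issue@1 deps=(None,None) exec_start@1 write@3
I1 mul r4: issue@2 deps=(None,None) exec_start@2 write@3
I2 mul r1: issue@3 deps=(None,0) exec_start@3 write@5
I3 mul r3: issue@4 deps=(None,1) exec_start@4 write@6
I4 add r1: issue@5 deps=(1,0) exec_start@5 write@7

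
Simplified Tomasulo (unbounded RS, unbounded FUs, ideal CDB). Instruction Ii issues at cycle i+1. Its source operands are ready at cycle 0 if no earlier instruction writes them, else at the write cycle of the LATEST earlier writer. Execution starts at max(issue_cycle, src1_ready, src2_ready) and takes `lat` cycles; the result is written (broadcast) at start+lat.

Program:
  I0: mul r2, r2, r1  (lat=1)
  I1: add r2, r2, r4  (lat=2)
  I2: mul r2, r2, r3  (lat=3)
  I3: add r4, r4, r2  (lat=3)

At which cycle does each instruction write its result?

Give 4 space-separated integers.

I0 mul r2: issue@1 deps=(None,None) exec_start@1 write@2
I1 add r2: issue@2 deps=(0,None) exec_start@2 write@4
I2 mul r2: issue@3 deps=(1,None) exec_start@4 write@7
I3 add r4: issue@4 deps=(None,2) exec_start@7 write@10

Answer: 2 4 7 10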